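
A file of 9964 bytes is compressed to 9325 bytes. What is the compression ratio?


Ratio = original / compressed = 9964 / 9325 = 1.0685

1.0685


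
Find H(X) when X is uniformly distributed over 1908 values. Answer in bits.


H = log2(n) = log2(1908) = 10.8978

10.8978 bits


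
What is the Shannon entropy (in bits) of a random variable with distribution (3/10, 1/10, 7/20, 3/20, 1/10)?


H = -sum(p_i * log2(p_i)). Terms: -(3/10)*log2(3/10) = 0.521090; -(1/10)*log2(1/10) = 0.332193; -(7/20)*log2(7/20) = 0.530101; -(3/20)*log2(3/20) = 0.410545; -(1/10)*log2(1/10) = 0.332193. H = 0.521090 + 0.332193 + 0.530101 + 0.410545 + 0.332193 = 2.1261

2.1261 bits


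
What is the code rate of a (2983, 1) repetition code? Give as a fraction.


Rate = k/n = 1/2983

1/2983


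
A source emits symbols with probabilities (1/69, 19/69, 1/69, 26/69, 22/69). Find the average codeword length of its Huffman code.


Huffman construction (repeatedly merge the two least-probable nodes; each merge adds 1 bit to every symbol beneath it): 1/69 + 1/69 = 2/69; 2/69 + 19/69 = 7/23; 7/23 + 22/69 = 43/69; 26/69 + 43/69 = 1. Resulting codeword lengths (in the order the probabilities were given): (4, 3, 4, 1, 2). L_avg = sum(p_i * l_i) = 1/69*4 + 19/69*3 + 1/69*4 + 26/69*1 + 22/69*2 = 45/23 = 1.9565

1.9565 bits


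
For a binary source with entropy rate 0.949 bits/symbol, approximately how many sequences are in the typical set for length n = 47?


log2|A_typical| = nH = 47 * 0.949 = 44.603, so |A_typical| ~ 2^44.603 = 2.672e+13

2.672e+13


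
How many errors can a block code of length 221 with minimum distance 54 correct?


Correction capability = floor((d-1)/2) = floor((54-1)/2) = 26

26 errors


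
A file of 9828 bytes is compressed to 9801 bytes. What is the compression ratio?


Ratio = original / compressed = 9828 / 9801 = 1.0028

1.0028


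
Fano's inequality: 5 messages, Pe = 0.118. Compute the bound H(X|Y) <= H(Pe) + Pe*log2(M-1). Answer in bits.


H(Pe) = -Pe*log2(Pe) - (1-Pe)*log2(1-Pe) = -0.118*log2(0.118) - 0.882*log2(0.882) = 0.363811 + 0.159774 = 0.5236. Pe*log2(M-1) = 0.118*log2(4) = 0.236000. Bound = H(Pe) + Pe*log2(M-1) = 0.363811 + 0.159774 + 0.236000 = 0.7596

0.7596 bits


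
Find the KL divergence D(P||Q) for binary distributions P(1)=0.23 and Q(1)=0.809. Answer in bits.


KL = p*log2(p/q) + (1-p)*log2((1-p)/(1-q)) = 0.23*log2(0.23/0.809) + 0.77*log2(0.77/0.191) = 1.1314

1.1314 bits


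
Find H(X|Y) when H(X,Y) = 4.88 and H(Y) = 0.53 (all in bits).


H(X|Y) = H(X,Y) - H(Y) = 4.88 - 0.53 = 4.35

4.35 bits


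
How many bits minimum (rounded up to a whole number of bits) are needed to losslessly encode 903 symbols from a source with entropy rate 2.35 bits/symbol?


Minimum bits >= n * H = 903 * 2.35 = 2122.05, rounded up to a whole number of bits = 2123

2123 bits


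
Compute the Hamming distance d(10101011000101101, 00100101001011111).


Count differing positions: ^ . . . ^ ^ ^ . . . ^ ^ ^ . . ^ . = 8 differences

8


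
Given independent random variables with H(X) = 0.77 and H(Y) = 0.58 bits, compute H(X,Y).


For independent variables, H(X,Y) = H(X) + H(Y) = 0.77 + 0.58 = 1.35

1.35 bits


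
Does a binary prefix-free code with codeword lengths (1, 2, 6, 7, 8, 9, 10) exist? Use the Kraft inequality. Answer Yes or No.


Kraft sum = sum(2^(-l_i)) = 0.7803, need <= 1. Result: satisfied (a binary prefix-free code with these lengths exists)

Yes


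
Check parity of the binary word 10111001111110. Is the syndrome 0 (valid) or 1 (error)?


Syndrome = XOR of all bits = 1 XOR 0 XOR 1 XOR 1 XOR 1 XOR 0 XOR 0 XOR 1 XOR 1 XOR 1 XOR 1 XOR 1 XOR 1 XOR 0 = 0

0


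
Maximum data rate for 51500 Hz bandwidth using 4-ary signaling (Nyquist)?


Rate = 2 * B * log2(M) = 2 * 51500 * 2.0 = 206000.0

206000.0 bps


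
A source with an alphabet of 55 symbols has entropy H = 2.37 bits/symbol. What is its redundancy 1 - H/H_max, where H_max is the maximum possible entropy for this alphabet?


H_max = log2(K) = log2(55) = 5.7814 bits/symbol. Redundancy = 1 - H/H_max = 1 - 2.37/5.7814 = 1 - 0.4099 = 0.5901

0.5901


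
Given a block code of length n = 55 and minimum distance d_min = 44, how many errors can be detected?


Detection capability = d_min - 1 = 44 - 1 = 43

43 errors


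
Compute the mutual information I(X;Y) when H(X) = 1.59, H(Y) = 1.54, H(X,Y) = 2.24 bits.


I(X;Y) = H(X) + H(Y) - H(X,Y) = 1.59 + 1.54 - 2.24 = 0.89

0.89 bits


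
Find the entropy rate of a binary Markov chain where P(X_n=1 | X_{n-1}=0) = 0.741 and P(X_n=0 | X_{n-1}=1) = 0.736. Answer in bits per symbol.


Stationary distribution: pi_0 = p10/(p01+p10) = 0.4983, pi_1 = 0.5017. Entropy rate H' = pi_0*H(p01) + pi_1*H(p10) = 0.4983*0.8252 + 0.5017*0.8327 = 0.829

0.829 bits/symbol


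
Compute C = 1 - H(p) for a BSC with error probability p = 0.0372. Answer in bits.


H(p) = -p*log2(p) - (1-p)*log2(1-p) = -0.0372*log2(0.0372) - 0.9628*log2(0.9628) = 0.176646 + 0.052657 = 0.2293. C = 1 - H(p) = 1 - 0.2293 = 0.7707

0.7707 bits


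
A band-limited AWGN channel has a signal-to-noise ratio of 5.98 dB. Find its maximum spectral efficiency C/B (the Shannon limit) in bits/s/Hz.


SNR_linear = 10^(5.98/10) = 3.9628; C/B = log2(1 + SNR_linear) = log2(1 + 3.9628) = 2.3111

2.3111 bits/s/Hz


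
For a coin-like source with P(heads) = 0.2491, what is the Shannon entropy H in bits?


H = -p*log2(p) - (1-p)*log2(1-p). -0.2491*log2(0.2491) = 0.499496; -0.7509*log2(0.7509) = 0.310352. H = 0.499496 + 0.310352 = 0.8098

0.8098 bits


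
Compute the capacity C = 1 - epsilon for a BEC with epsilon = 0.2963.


C = 1 - epsilon = 1 - 0.2963 = 0.7037

0.7037 bits


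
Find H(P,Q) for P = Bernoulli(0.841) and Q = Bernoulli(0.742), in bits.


H(P,Q) = -p*log2(q) - (1-p)*log2(1-q). -0.841*log2(0.742) = 0.362058; -0.159*log2(0.258) = 0.310775. H(P,Q) = 0.362058 + 0.310775 = 0.6728

0.6728 bits


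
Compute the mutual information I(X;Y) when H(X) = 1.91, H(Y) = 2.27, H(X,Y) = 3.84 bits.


I(X;Y) = H(X) + H(Y) - H(X,Y) = 1.91 + 2.27 - 3.84 = 0.34

0.34 bits


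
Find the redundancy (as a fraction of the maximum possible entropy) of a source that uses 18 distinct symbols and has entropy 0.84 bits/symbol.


H_max = log2(K) = log2(18) = 4.1699 bits/symbol. Redundancy = 1 - H/H_max = 1 - 0.84/4.1699 = 1 - 0.2014 = 0.7986

0.7986


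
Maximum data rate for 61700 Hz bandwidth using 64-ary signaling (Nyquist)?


Rate = 2 * B * log2(M) = 2 * 61700 * 6.0 = 740400.0

740400.0 bps


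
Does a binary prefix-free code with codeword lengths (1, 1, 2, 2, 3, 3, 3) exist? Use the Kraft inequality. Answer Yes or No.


Kraft sum = sum(2^(-l_i)) = 1.875, need <= 1. Result: violated (a binary prefix-free code with these lengths cannot exist)

No


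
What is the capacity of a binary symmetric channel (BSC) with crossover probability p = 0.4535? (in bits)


H(p) = -p*log2(p) - (1-p)*log2(1-p) = -0.4535*log2(0.4535) - 0.5465*log2(0.5465) = 0.517364 + 0.476388 = 0.9938. C = 1 - H(p) = 1 - 0.9938 = 0.0062

0.0062 bits


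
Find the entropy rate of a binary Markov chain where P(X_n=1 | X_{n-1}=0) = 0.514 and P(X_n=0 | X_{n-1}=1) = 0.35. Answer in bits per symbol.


Stationary distribution: pi_0 = p10/(p01+p10) = 0.4051, pi_1 = 0.5949. Entropy rate H' = pi_0*H(p01) + pi_1*H(p10) = 0.4051*0.9994 + 0.5949*0.9341 = 0.9605

0.9605 bits/symbol


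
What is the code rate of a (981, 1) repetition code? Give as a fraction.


Rate = k/n = 1/981

1/981


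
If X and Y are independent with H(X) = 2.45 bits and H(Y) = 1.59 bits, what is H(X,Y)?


For independent variables, H(X,Y) = H(X) + H(Y) = 2.45 + 1.59 = 4.04

4.04 bits


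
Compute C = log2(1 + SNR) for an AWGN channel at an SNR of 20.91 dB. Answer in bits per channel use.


SNR_linear = 10^(20.91/10) = 123.3105; C = log2(1 + SNR_linear) = log2(1 + 123.3105) = 6.9578

6.9578 bits/channel use


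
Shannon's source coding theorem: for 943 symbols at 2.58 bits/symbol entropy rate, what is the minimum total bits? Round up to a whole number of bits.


Minimum bits >= n * H = 943 * 2.58 = 2432.94, rounded up to a whole number of bits = 2433

2433 bits


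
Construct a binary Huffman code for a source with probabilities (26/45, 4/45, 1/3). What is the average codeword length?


Huffman construction (repeatedly merge the two least-probable nodes; each merge adds 1 bit to every symbol beneath it): 4/45 + 1/3 = 19/45; 19/45 + 26/45 = 1. Resulting codeword lengths (in the order the probabilities were given): (1, 2, 2). L_avg = sum(p_i * l_i) = 26/45*1 + 4/45*2 + 1/3*2 = 64/45 = 1.4222

1.4222 bits


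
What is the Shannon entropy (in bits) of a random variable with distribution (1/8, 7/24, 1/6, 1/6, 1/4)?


H = -sum(p_i * log2(p_i)). Terms: -(1/8)*log2(1/8) = 0.375000; -(7/24)*log2(7/24) = 0.518469; -(1/6)*log2(1/6) = 0.430827; -(1/6)*log2(1/6) = 0.430827; -(1/4)*log2(1/4) = 0.500000. H = 0.375000 + 0.518469 + 0.430827 + 0.430827 + 0.500000 = 2.2551

2.2551 bits


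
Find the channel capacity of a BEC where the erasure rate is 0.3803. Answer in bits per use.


C = 1 - epsilon = 1 - 0.3803 = 0.6197

0.6197 bits


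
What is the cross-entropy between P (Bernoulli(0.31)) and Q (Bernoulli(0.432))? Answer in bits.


H(P,Q) = -p*log2(q) - (1-p)*log2(1-q). -0.31*log2(0.432) = 0.375378; -0.69*log2(0.568) = 0.563066. H(P,Q) = 0.375378 + 0.563066 = 0.9384

0.9384 bits


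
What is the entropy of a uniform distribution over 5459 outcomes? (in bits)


H = log2(n) = log2(5459) = 12.4144

12.4144 bits


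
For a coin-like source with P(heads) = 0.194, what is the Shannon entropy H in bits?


H = -p*log2(p) - (1-p)*log2(1-p). -0.194*log2(0.194) = 0.458979; -0.806*log2(0.806) = 0.250785. H = 0.458979 + 0.250785 = 0.7098

0.7098 bits


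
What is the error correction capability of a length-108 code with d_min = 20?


Correction capability = floor((d-1)/2) = floor((20-1)/2) = 9

9 errors


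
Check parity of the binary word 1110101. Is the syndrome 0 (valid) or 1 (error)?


Syndrome = XOR of all bits = 1 XOR 1 XOR 1 XOR 0 XOR 1 XOR 0 XOR 1 = 1

1


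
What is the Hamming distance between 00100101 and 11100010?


Count differing positions: ^ ^ . . . ^ ^ ^ = 5 differences

5


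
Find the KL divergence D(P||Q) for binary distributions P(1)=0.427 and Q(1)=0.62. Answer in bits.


KL = p*log2(p/q) + (1-p)*log2((1-p)/(1-q)) = 0.427*log2(0.427/0.62) + 0.573*log2(0.573/0.38) = 0.1098

0.1098 bits


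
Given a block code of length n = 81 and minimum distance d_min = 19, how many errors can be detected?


Detection capability = d_min - 1 = 19 - 1 = 18

18 errors


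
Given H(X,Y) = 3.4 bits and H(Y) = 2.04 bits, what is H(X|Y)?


H(X|Y) = H(X,Y) - H(Y) = 3.4 - 2.04 = 1.36

1.36 bits


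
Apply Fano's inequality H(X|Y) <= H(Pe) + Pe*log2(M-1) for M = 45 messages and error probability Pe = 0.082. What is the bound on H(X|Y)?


H(Pe) = -Pe*log2(Pe) - (1-Pe)*log2(1-Pe) = -0.082*log2(0.082) - 0.918*log2(0.918) = 0.295875 + 0.113312 = 0.4092. Pe*log2(M-1) = 0.082*log2(44) = 0.447673. Bound = H(Pe) + Pe*log2(M-1) = 0.295875 + 0.113312 + 0.447673 = 0.8569

0.8569 bits


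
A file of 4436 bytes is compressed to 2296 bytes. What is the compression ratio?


Ratio = original / compressed = 4436 / 2296 = 1.9321

1.9321


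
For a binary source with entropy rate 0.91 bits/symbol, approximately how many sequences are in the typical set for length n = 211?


log2|A_typical| = nH = 211 * 0.91 = 192.01, so |A_typical| ~ 2^192.01 = 6.321e+57

6.321e+57


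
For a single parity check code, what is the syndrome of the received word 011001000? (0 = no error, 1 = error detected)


Syndrome = XOR of all bits = 0 XOR 1 XOR 1 XOR 0 XOR 0 XOR 1 XOR 0 XOR 0 XOR 0 = 1

1


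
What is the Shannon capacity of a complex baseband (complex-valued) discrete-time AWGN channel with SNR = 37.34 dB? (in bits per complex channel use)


SNR_linear = 10^(37.34/10) = 5420.0089; C = log2(1 + SNR_linear) = log2(1 + 5420.0089) = 12.4043

12.4043 bits/channel use


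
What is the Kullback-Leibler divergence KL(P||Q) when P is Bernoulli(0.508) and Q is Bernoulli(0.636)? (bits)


KL = p*log2(p/q) + (1-p)*log2((1-p)/(1-q)) = 0.508*log2(0.508/0.636) + 0.492*log2(0.492/0.364) = 0.0492

0.0492 bits


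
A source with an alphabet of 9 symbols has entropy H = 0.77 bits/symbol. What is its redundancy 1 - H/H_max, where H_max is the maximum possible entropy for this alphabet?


H_max = log2(K) = log2(9) = 3.1699 bits/symbol. Redundancy = 1 - H/H_max = 1 - 0.77/3.1699 = 1 - 0.2429 = 0.7571

0.7571


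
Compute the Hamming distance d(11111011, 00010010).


Count differing positions: ^ ^ ^ . ^ . . ^ = 5 differences

5


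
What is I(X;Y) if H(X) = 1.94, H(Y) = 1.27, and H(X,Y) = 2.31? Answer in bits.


I(X;Y) = H(X) + H(Y) - H(X,Y) = 1.94 + 1.27 - 2.31 = 0.9

0.9 bits


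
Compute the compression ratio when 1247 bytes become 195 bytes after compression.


Ratio = original / compressed = 1247 / 195 = 6.3949

6.3949


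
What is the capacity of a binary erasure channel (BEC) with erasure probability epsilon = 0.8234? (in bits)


C = 1 - epsilon = 1 - 0.8234 = 0.1766

0.1766 bits


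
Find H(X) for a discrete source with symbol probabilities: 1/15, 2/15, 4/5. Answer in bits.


H = -sum(p_i * log2(p_i)). Terms: -(1/15)*log2(1/15) = 0.260459; -(2/15)*log2(2/15) = 0.387585; -(4/5)*log2(4/5) = 0.257542. H = 0.260459 + 0.387585 + 0.257542 = 0.9056

0.9056 bits


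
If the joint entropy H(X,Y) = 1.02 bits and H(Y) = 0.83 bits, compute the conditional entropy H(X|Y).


H(X|Y) = H(X,Y) - H(Y) = 1.02 - 0.83 = 0.19

0.19 bits


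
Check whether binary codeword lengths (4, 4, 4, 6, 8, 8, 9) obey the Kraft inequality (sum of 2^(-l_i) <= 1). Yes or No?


Kraft sum = sum(2^(-l_i)) = 0.2129, need <= 1. Result: satisfied (a binary prefix-free code with these lengths exists)

Yes


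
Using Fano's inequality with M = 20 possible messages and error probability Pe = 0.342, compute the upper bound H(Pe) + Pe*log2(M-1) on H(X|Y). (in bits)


H(Pe) = -Pe*log2(Pe) - (1-Pe)*log2(1-Pe) = -0.342*log2(0.342) - 0.658*log2(0.658) = 0.529393 + 0.397327 = 0.9267. Pe*log2(M-1) = 0.342*log2(19) = 1.452791. Bound = H(Pe) + Pe*log2(M-1) = 0.529393 + 0.397327 + 1.452791 = 2.3795

2.3795 bits


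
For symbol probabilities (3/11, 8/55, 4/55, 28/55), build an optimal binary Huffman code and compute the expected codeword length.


Huffman construction (repeatedly merge the two least-probable nodes; each merge adds 1 bit to every symbol beneath it): 4/55 + 8/55 = 12/55; 12/55 + 3/11 = 27/55; 27/55 + 28/55 = 1. Resulting codeword lengths (in the order the probabilities were given): (2, 3, 3, 1). L_avg = sum(p_i * l_i) = 3/11*2 + 8/55*3 + 4/55*3 + 28/55*1 = 94/55 = 1.7091

1.7091 bits


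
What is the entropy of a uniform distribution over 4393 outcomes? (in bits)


H = log2(n) = log2(4393) = 12.101

12.101 bits


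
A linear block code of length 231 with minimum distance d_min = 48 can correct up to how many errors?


Correction capability = floor((d-1)/2) = floor((48-1)/2) = 23

23 errors


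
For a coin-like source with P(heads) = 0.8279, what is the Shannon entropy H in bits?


H = -p*log2(p) - (1-p)*log2(1-p). -0.8279*log2(0.8279) = 0.225579; -0.1721*log2(0.1721) = 0.436907. H = 0.225579 + 0.436907 = 0.6625

0.6625 bits


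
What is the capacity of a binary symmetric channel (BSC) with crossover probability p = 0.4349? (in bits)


H(p) = -p*log2(p) - (1-p)*log2(1-p) = -0.4349*log2(0.4349) - 0.5651*log2(0.5651) = 0.522421 + 0.465316 = 0.9877. C = 1 - H(p) = 1 - 0.9877 = 0.0123

0.0123 bits


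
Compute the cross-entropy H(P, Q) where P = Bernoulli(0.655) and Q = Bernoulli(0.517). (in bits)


H(P,Q) = -p*log2(q) - (1-p)*log2(1-q). -0.655*log2(0.517) = 0.623405; -0.345*log2(0.483) = 0.362217. H(P,Q) = 0.623405 + 0.362217 = 0.9856

0.9856 bits


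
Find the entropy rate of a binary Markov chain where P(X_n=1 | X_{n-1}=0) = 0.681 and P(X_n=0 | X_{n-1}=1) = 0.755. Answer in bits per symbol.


Stationary distribution: pi_0 = p10/(p01+p10) = 0.5258, pi_1 = 0.4742. Entropy rate H' = pi_0*H(p01) + pi_1*H(p10) = 0.5258*0.9033 + 0.4742*0.8033 = 0.8559

0.8559 bits/symbol


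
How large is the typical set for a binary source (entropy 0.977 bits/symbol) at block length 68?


log2|A_typical| = nH = 68 * 0.977 = 66.436, so |A_typical| ~ 2^66.436 = 9.982e+19

9.982e+19


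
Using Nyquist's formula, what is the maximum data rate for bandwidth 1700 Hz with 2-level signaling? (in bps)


Rate = 2 * B * log2(M) = 2 * 1700 * 1.0 = 3400.0

3400.0 bps


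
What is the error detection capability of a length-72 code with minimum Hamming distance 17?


Detection capability = d_min - 1 = 17 - 1 = 16

16 errors


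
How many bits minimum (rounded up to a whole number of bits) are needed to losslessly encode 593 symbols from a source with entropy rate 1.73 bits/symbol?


Minimum bits >= n * H = 593 * 1.73 = 1025.89, rounded up to a whole number of bits = 1026

1026 bits


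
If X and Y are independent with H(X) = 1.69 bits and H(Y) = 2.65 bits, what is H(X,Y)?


For independent variables, H(X,Y) = H(X) + H(Y) = 1.69 + 2.65 = 4.34

4.34 bits


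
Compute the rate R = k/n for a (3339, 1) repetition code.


Rate = k/n = 1/3339

1/3339


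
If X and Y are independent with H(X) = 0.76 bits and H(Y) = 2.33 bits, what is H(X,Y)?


For independent variables, H(X,Y) = H(X) + H(Y) = 0.76 + 2.33 = 3.09

3.09 bits


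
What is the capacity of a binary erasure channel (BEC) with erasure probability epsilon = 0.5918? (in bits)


C = 1 - epsilon = 1 - 0.5918 = 0.4082

0.4082 bits


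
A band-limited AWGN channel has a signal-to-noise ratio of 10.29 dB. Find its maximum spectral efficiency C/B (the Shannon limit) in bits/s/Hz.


SNR_linear = 10^(10.29/10) = 10.6905; C/B = log2(1 + SNR_linear) = log2(1 + 10.6905) = 3.5473

3.5473 bits/s/Hz


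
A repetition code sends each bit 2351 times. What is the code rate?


Rate = k/n = 1/2351

1/2351


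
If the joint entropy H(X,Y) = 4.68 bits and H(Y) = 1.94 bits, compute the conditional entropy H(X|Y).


H(X|Y) = H(X,Y) - H(Y) = 4.68 - 1.94 = 2.74

2.74 bits


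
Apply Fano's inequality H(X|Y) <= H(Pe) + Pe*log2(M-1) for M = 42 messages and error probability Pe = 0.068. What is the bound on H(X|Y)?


H(Pe) = -Pe*log2(Pe) - (1-Pe)*log2(1-Pe) = -0.068*log2(0.068) - 0.932*log2(0.932) = 0.263726 + 0.094689 = 0.3584. Pe*log2(M-1) = 0.068*log2(41) = 0.364314. Bound = H(Pe) + Pe*log2(M-1) = 0.263726 + 0.094689 + 0.364314 = 0.7227

0.7227 bits


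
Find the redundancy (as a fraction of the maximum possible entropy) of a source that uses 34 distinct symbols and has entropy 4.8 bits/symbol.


H_max = log2(K) = log2(34) = 5.0875 bits/symbol. Redundancy = 1 - H/H_max = 1 - 4.8/5.0875 = 1 - 0.9435 = 0.0565

0.0565


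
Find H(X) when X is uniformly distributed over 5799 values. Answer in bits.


H = log2(n) = log2(5799) = 12.5016

12.5016 bits


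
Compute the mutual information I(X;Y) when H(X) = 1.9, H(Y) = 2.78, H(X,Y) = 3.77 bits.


I(X;Y) = H(X) + H(Y) - H(X,Y) = 1.9 + 2.78 - 3.77 = 0.91

0.91 bits


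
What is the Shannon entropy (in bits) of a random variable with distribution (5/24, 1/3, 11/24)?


H = -sum(p_i * log2(p_i)). Terms: -(5/24)*log2(5/24) = 0.471466; -(1/3)*log2(1/3) = 0.528321; -(11/24)*log2(11/24) = 0.515868. H = 0.471466 + 0.528321 + 0.515868 = 1.5157

1.5157 bits


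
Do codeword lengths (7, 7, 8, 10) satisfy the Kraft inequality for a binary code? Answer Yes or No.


Kraft sum = sum(2^(-l_i)) = 0.0205, need <= 1. Result: satisfied (a binary prefix-free code with these lengths exists)

Yes


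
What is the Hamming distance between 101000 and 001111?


Count differing positions: ^ . . ^ ^ ^ = 4 differences

4


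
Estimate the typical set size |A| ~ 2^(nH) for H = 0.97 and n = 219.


log2|A_typical| = nH = 219 * 0.97 = 212.43, so |A_typical| ~ 2^212.43 = 8.868e+63

8.868e+63


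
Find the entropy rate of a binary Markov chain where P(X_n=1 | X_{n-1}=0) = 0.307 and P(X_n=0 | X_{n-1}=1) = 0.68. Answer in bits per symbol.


Stationary distribution: pi_0 = p10/(p01+p10) = 0.689, pi_1 = 0.311. Entropy rate H' = pi_0*H(p01) + pi_1*H(p10) = 0.689*0.8897 + 0.311*0.9044 = 0.8943

0.8943 bits/symbol


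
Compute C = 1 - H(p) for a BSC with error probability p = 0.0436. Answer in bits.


H(p) = -p*log2(p) - (1-p)*log2(1-p) = -0.0436*log2(0.0436) - 0.9564*log2(0.9564) = 0.197051 + 0.061510 = 0.2586. C = 1 - H(p) = 1 - 0.2586 = 0.7414

0.7414 bits


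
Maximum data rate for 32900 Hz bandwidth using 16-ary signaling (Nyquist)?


Rate = 2 * B * log2(M) = 2 * 32900 * 4.0 = 263200.0

263200.0 bps


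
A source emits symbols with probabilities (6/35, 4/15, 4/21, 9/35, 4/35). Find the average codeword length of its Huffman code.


Huffman construction (repeatedly merge the two least-probable nodes; each merge adds 1 bit to every symbol beneath it): 4/35 + 6/35 = 2/7; 4/21 + 9/35 = 47/105; 4/15 + 2/7 = 58/105; 47/105 + 58/105 = 1. Resulting codeword lengths (in the order the probabilities were given): (3, 2, 2, 2, 3). L_avg = sum(p_i * l_i) = 6/35*3 + 4/15*2 + 4/21*2 + 9/35*2 + 4/35*3 = 16/7 = 2.2857

2.2857 bits


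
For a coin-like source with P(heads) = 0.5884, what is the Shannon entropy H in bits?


H = -p*log2(p) - (1-p)*log2(1-p). -0.5884*log2(0.5884) = 0.450203; -0.4116*log2(0.4116) = 0.527130. H = 0.450203 + 0.527130 = 0.9773

0.9773 bits


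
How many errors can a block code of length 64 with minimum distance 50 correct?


Correction capability = floor((d-1)/2) = floor((50-1)/2) = 24

24 errors


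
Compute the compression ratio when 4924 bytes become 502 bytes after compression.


Ratio = original / compressed = 4924 / 502 = 9.8088

9.8088


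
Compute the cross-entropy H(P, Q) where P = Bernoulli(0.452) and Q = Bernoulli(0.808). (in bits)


H(P,Q) = -p*log2(q) - (1-p)*log2(1-q). -0.452*log2(0.808) = 0.139023; -0.548*log2(0.192) = 1.304690. H(P,Q) = 0.139023 + 1.304690 = 1.4437

1.4437 bits


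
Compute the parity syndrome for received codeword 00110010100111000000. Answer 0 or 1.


Syndrome = XOR of all bits = 0 XOR 0 XOR 1 XOR 1 XOR 0 XOR 0 XOR 1 XOR 0 XOR 1 XOR 0 XOR 0 XOR 1 XOR 1 XOR 1 XOR 0 XOR 0 XOR 0 XOR 0 XOR 0 XOR 0 = 1

1


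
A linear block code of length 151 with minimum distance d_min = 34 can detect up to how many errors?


Detection capability = d_min - 1 = 34 - 1 = 33

33 errors


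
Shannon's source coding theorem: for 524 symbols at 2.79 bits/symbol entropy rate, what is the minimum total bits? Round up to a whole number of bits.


Minimum bits >= n * H = 524 * 2.79 = 1461.96, rounded up to a whole number of bits = 1462

1462 bits


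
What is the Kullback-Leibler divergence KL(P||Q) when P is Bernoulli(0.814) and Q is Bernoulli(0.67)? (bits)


KL = p*log2(p/q) + (1-p)*log2((1-p)/(1-q)) = 0.814*log2(0.814/0.67) + 0.186*log2(0.186/0.33) = 0.0748

0.0748 bits


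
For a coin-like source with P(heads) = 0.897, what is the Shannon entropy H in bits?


H = -p*log2(p) - (1-p)*log2(1-p). -0.897*log2(0.897) = 0.140668; -0.103*log2(0.103) = 0.337766. H = 0.140668 + 0.337766 = 0.4784

0.4784 bits


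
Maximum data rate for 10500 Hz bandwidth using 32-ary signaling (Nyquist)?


Rate = 2 * B * log2(M) = 2 * 10500 * 5.0 = 105000.0

105000.0 bps


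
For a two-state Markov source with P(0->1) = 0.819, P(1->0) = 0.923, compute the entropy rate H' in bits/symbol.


Stationary distribution: pi_0 = p10/(p01+p10) = 0.5299, pi_1 = 0.4701. Entropy rate H' = pi_0*H(p01) + pi_1*H(p10) = 0.5299*0.6823 + 0.4701*0.3915 = 0.5456

0.5456 bits/symbol


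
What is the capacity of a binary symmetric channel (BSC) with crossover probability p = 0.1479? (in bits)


H(p) = -p*log2(p) - (1-p)*log2(1-p) = -0.1479*log2(0.1479) - 0.8521*log2(0.8521) = 0.407806 + 0.196754 = 0.6046. C = 1 - H(p) = 1 - 0.6046 = 0.3954

0.3954 bits


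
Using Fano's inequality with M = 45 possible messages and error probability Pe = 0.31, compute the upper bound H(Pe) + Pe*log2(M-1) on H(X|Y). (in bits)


H(Pe) = -Pe*log2(Pe) - (1-Pe)*log2(1-Pe) = -0.31*log2(0.31) - 0.69*log2(0.69) = 0.523795 + 0.369379 = 0.8932. Pe*log2(M-1) = 0.31*log2(44) = 1.692424. Bound = H(Pe) + Pe*log2(M-1) = 0.523795 + 0.369379 + 1.692424 = 2.5856

2.5856 bits


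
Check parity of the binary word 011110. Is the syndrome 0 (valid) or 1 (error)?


Syndrome = XOR of all bits = 0 XOR 1 XOR 1 XOR 1 XOR 1 XOR 0 = 0

0


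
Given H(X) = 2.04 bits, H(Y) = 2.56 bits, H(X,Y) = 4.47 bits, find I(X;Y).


I(X;Y) = H(X) + H(Y) - H(X,Y) = 2.04 + 2.56 - 4.47 = 0.13

0.13 bits


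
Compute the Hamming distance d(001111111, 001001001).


Count differing positions: . . . ^ ^ . ^ ^ . = 4 differences

4


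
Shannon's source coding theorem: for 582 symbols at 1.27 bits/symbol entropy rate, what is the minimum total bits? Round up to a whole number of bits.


Minimum bits >= n * H = 582 * 1.27 = 739.14, rounded up to a whole number of bits = 740

740 bits


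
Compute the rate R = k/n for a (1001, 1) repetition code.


Rate = k/n = 1/1001

1/1001


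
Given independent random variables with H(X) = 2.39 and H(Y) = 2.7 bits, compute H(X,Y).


For independent variables, H(X,Y) = H(X) + H(Y) = 2.39 + 2.7 = 5.09

5.09 bits


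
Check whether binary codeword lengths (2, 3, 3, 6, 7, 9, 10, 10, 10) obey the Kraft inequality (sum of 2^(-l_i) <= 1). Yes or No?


Kraft sum = sum(2^(-l_i)) = 0.5283, need <= 1. Result: satisfied (a binary prefix-free code with these lengths exists)

Yes


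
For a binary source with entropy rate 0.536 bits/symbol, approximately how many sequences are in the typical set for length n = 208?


log2|A_typical| = nH = 208 * 0.536 = 111.488, so |A_typical| ~ 2^111.488 = 3.641e+33

3.641e+33


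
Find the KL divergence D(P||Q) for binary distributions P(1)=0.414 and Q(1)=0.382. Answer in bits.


KL = p*log2(p/q) + (1-p)*log2((1-p)/(1-q)) = 0.414*log2(0.414/0.382) + 0.586*log2(0.586/0.618) = 0.0031

0.0031 bits


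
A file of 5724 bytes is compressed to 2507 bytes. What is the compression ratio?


Ratio = original / compressed = 5724 / 2507 = 2.2832

2.2832


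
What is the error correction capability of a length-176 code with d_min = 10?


Correction capability = floor((d-1)/2) = floor((10-1)/2) = 4

4 errors


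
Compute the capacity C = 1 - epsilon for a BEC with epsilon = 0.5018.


C = 1 - epsilon = 1 - 0.5018 = 0.4982

0.4982 bits


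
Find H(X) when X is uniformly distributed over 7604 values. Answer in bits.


H = log2(n) = log2(7604) = 12.8925

12.8925 bits


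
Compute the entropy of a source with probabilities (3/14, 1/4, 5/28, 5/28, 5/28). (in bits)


H = -sum(p_i * log2(p_i)). Terms: -(3/14)*log2(3/14) = 0.476227; -(1/4)*log2(1/4) = 0.500000; -(5/28)*log2(5/28) = 0.443826; -(5/28)*log2(5/28) = 0.443826; -(5/28)*log2(5/28) = 0.443826. H = 0.476227 + 0.500000 + 0.443826 + 0.443826 + 0.443826 = 2.3077

2.3077 bits


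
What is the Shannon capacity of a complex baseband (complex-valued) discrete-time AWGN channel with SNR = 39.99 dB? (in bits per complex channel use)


SNR_linear = 10^(39.99/10) = 9977.0006; C = log2(1 + SNR_linear) = log2(1 + 9977.0006) = 13.2845

13.2845 bits/channel use


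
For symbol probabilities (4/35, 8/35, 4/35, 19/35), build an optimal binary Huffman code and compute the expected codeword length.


Huffman construction (repeatedly merge the two least-probable nodes; each merge adds 1 bit to every symbol beneath it): 4/35 + 4/35 = 8/35; 8/35 + 8/35 = 16/35; 16/35 + 19/35 = 1. Resulting codeword lengths (in the order the probabilities were given): (3, 2, 3, 1). L_avg = sum(p_i * l_i) = 4/35*3 + 8/35*2 + 4/35*3 + 19/35*1 = 59/35 = 1.6857

1.6857 bits


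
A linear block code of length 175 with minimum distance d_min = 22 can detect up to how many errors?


Detection capability = d_min - 1 = 22 - 1 = 21

21 errors


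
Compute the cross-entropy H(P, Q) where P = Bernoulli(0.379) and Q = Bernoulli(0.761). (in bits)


H(P,Q) = -p*log2(q) - (1-p)*log2(1-q). -0.379*log2(0.761) = 0.149338; -0.621*log2(0.239) = 1.282314. H(P,Q) = 0.149338 + 1.282314 = 1.4317

1.4317 bits


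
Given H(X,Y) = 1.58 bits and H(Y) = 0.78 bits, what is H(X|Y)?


H(X|Y) = H(X,Y) - H(Y) = 1.58 - 0.78 = 0.8

0.8 bits


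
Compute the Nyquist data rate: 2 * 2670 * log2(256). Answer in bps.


Rate = 2 * B * log2(M) = 2 * 2670 * 8.0 = 42720.0

42720.0 bps


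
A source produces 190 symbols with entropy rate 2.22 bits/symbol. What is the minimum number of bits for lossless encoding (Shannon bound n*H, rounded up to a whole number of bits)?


Minimum bits >= n * H = 190 * 2.22 = 421.8, rounded up to a whole number of bits = 422

422 bits


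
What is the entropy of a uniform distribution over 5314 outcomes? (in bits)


H = log2(n) = log2(5314) = 12.3756

12.3756 bits


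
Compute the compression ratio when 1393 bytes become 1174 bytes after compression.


Ratio = original / compressed = 1393 / 1174 = 1.1865

1.1865


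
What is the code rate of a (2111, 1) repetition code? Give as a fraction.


Rate = k/n = 1/2111

1/2111


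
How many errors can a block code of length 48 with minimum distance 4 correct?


Correction capability = floor((d-1)/2) = floor((4-1)/2) = 1

1 errors


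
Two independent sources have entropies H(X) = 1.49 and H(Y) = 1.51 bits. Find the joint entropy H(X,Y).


For independent variables, H(X,Y) = H(X) + H(Y) = 1.49 + 1.51 = 3.0

3.0 bits


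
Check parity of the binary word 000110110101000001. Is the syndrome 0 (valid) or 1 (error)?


Syndrome = XOR of all bits = 0 XOR 0 XOR 0 XOR 1 XOR 1 XOR 0 XOR 1 XOR 1 XOR 0 XOR 1 XOR 0 XOR 1 XOR 0 XOR 0 XOR 0 XOR 0 XOR 0 XOR 1 = 1

1


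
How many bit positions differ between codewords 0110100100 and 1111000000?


Count differing positions: ^ . . ^ ^ . . ^ . . = 4 differences

4


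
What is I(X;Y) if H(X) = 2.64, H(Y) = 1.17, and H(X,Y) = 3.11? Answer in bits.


I(X;Y) = H(X) + H(Y) - H(X,Y) = 2.64 + 1.17 - 3.11 = 0.7

0.7 bits


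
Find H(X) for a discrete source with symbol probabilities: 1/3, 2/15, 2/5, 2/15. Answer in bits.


H = -sum(p_i * log2(p_i)). Terms: -(1/3)*log2(1/3) = 0.528321; -(2/15)*log2(2/15) = 0.387585; -(2/5)*log2(2/5) = 0.528771; -(2/15)*log2(2/15) = 0.387585. H = 0.528321 + 0.387585 + 0.528771 + 0.387585 = 1.8323

1.8323 bits


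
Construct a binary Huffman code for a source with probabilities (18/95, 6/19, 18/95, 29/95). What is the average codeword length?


Huffman construction (repeatedly merge the two least-probable nodes; each merge adds 1 bit to every symbol beneath it): 18/95 + 18/95 = 36/95; 29/95 + 6/19 = 59/95; 36/95 + 59/95 = 1. Resulting codeword lengths (in the order the probabilities were given): (2, 2, 2, 2). L_avg = sum(p_i * l_i) = 18/95*2 + 6/19*2 + 18/95*2 + 29/95*2 = 2

2.0 bits


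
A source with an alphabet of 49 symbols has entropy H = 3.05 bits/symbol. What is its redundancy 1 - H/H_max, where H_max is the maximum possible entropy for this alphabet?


H_max = log2(K) = log2(49) = 5.6147 bits/symbol. Redundancy = 1 - H/H_max = 1 - 3.05/5.6147 = 1 - 0.5432 = 0.4568

0.4568


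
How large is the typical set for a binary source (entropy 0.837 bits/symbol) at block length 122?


log2|A_typical| = nH = 122 * 0.837 = 102.114, so |A_typical| ~ 2^102.114 = 5.488e+30

5.488e+30


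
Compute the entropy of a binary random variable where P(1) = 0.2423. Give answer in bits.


H = -p*log2(p) - (1-p)*log2(1-p). -0.2423*log2(0.2423) = 0.495536; -0.7577*log2(0.7577) = 0.303308. H = 0.495536 + 0.303308 = 0.7988

0.7988 bits


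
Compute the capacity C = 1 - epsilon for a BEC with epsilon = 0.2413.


C = 1 - epsilon = 1 - 0.2413 = 0.7587

0.7587 bits


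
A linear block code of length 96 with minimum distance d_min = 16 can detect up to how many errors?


Detection capability = d_min - 1 = 16 - 1 = 15

15 errors


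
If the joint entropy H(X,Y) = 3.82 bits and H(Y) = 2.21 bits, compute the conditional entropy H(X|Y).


H(X|Y) = H(X,Y) - H(Y) = 3.82 - 2.21 = 1.61

1.61 bits


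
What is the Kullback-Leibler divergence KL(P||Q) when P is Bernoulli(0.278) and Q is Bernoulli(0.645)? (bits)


KL = p*log2(p/q) + (1-p)*log2((1-p)/(1-q)) = 0.278*log2(0.278/0.645) + 0.722*log2(0.722/0.355) = 0.4019

0.4019 bits


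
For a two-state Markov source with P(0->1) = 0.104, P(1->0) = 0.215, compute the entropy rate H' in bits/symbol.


Stationary distribution: pi_0 = p10/(p01+p10) = 0.674, pi_1 = 0.326. Entropy rate H' = pi_0*H(p01) + pi_1*H(p10) = 0.674*0.4815 + 0.326*0.7509 = 0.5694

0.5694 bits/symbol


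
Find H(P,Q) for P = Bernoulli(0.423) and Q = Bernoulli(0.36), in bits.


H(P,Q) = -p*log2(q) - (1-p)*log2(1-q). -0.423*log2(0.36) = 0.623473; -0.577*log2(0.64) = 0.371505. H(P,Q) = 0.623473 + 0.371505 = 0.995

0.995 bits


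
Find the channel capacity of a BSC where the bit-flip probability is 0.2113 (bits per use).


H(p) = -p*log2(p) - (1-p)*log2(1-p) = -0.2113*log2(0.2113) - 0.7887*log2(0.7887) = 0.473869 + 0.270091 = 0.744. C = 1 - H(p) = 1 - 0.744 = 0.256

0.256 bits


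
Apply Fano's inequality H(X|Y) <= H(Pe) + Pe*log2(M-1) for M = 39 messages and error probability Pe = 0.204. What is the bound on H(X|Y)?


H(Pe) = -Pe*log2(Pe) - (1-Pe)*log2(1-Pe) = -0.204*log2(0.204) - 0.796*log2(0.796) = 0.467845 + 0.262011 = 0.7299. Pe*log2(M-1) = 0.204*log2(38) = 1.070577. Bound = H(Pe) + Pe*log2(M-1) = 0.467845 + 0.262011 + 1.070577 = 1.8004

1.8004 bits


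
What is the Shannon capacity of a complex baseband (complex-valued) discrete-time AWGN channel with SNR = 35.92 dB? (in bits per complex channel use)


SNR_linear = 10^(35.92/10) = 3908.409; C = log2(1 + SNR_linear) = log2(1 + 3908.409) = 11.9327

11.9327 bits/channel use


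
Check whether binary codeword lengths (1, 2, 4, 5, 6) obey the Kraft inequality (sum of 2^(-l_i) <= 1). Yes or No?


Kraft sum = sum(2^(-l_i)) = 0.8594, need <= 1. Result: satisfied (a binary prefix-free code with these lengths exists)

Yes


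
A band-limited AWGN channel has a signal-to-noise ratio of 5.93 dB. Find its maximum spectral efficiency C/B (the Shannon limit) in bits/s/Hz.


SNR_linear = 10^(5.93/10) = 3.9174; C/B = log2(1 + SNR_linear) = log2(1 + 3.9174) = 2.2979

2.2979 bits/s/Hz


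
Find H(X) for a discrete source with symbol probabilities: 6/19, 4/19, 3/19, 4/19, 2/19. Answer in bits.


H = -sum(p_i * log2(p_i)). Terms: -(6/19)*log2(6/19) = 0.525147; -(4/19)*log2(4/19) = 0.473248; -(3/19)*log2(3/19) = 0.420468; -(4/19)*log2(4/19) = 0.473248; -(2/19)*log2(2/19) = 0.341887. H = 0.525147 + 0.473248 + 0.420468 + 0.473248 + 0.341887 = 2.234

2.234 bits


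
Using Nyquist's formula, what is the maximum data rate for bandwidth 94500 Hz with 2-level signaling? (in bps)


Rate = 2 * B * log2(M) = 2 * 94500 * 1.0 = 189000.0

189000.0 bps


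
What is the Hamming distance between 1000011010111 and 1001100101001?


Count differing positions: . . . ^ ^ ^ ^ ^ ^ ^ ^ ^ . = 9 differences

9


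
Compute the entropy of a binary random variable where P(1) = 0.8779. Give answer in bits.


H = -p*log2(p) - (1-p)*log2(1-p). -0.8779*log2(0.8779) = 0.164932; -0.1221*log2(0.1221) = 0.370435. H = 0.164932 + 0.370435 = 0.5354

0.5354 bits


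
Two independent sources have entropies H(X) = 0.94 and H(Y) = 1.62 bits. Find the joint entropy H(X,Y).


For independent variables, H(X,Y) = H(X) + H(Y) = 0.94 + 1.62 = 2.56

2.56 bits


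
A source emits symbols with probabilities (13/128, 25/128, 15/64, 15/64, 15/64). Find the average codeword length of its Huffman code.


Huffman construction (repeatedly merge the two least-probable nodes; each merge adds 1 bit to every symbol beneath it): 13/128 + 25/128 = 19/64; 15/64 + 15/64 = 15/32; 15/64 + 19/64 = 17/32; 15/32 + 17/32 = 1. Resulting codeword lengths (in the order the probabilities were given): (3, 3, 2, 2, 2). L_avg = sum(p_i * l_i) = 13/128*3 + 25/128*3 + 15/64*2 + 15/64*2 + 15/64*2 = 147/64 = 2.2969

2.2969 bits


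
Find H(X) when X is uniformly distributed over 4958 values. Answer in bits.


H = log2(n) = log2(4958) = 12.2755

12.2755 bits


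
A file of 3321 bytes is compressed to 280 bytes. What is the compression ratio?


Ratio = original / compressed = 3321 / 280 = 11.8607

11.8607


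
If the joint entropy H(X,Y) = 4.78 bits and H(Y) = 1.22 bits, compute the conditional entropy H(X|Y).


H(X|Y) = H(X,Y) - H(Y) = 4.78 - 1.22 = 3.56

3.56 bits


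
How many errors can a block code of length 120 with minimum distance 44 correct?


Correction capability = floor((d-1)/2) = floor((44-1)/2) = 21

21 errors


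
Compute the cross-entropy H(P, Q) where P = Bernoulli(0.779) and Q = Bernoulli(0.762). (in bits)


H(P,Q) = -p*log2(q) - (1-p)*log2(1-q). -0.779*log2(0.762) = 0.305475; -0.221*log2(0.238) = 0.457684. H(P,Q) = 0.305475 + 0.457684 = 0.7632

0.7632 bits


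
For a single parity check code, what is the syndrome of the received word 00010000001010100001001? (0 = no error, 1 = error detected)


Syndrome = XOR of all bits = 0 XOR 0 XOR 0 XOR 1 XOR 0 XOR 0 XOR 0 XOR 0 XOR 0 XOR 0 XOR 1 XOR 0 XOR 1 XOR 0 XOR 1 XOR 0 XOR 0 XOR 0 XOR 0 XOR 1 XOR 0 XOR 0 XOR 1 = 0

0


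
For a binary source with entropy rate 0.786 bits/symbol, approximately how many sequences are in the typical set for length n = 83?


log2|A_typical| = nH = 83 * 0.786 = 65.238, so |A_typical| ~ 2^65.238 = 4.351e+19

4.351e+19


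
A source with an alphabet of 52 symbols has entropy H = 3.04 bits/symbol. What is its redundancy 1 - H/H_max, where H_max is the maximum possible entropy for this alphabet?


H_max = log2(K) = log2(52) = 5.7004 bits/symbol. Redundancy = 1 - H/H_max = 1 - 3.04/5.7004 = 1 - 0.5333 = 0.4667

0.4667


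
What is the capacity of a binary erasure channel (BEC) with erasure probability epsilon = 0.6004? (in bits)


C = 1 - epsilon = 1 - 0.6004 = 0.3996

0.3996 bits


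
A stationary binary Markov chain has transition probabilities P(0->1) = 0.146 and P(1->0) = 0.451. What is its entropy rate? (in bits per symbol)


Stationary distribution: pi_0 = p10/(p01+p10) = 0.7554, pi_1 = 0.2446. Entropy rate H' = pi_0*H(p01) + pi_1*H(p10) = 0.7554*0.5997 + 0.2446*0.9931 = 0.6959

0.6959 bits/symbol


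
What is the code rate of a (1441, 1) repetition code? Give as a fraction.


Rate = k/n = 1/1441

1/1441


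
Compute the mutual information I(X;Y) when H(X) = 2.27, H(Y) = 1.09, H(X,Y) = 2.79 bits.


I(X;Y) = H(X) + H(Y) - H(X,Y) = 2.27 + 1.09 - 2.79 = 0.57

0.57 bits


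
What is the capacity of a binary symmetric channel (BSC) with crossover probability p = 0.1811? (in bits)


H(p) = -p*log2(p) - (1-p)*log2(1-p) = -0.1811*log2(0.1811) - 0.8189*log2(0.8189) = 0.446437 + 0.236040 = 0.6825. C = 1 - H(p) = 1 - 0.6825 = 0.3175

0.3175 bits


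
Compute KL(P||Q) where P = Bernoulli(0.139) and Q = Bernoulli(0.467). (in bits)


KL = p*log2(p/q) + (1-p)*log2((1-p)/(1-q)) = 0.139*log2(0.139/0.467) + 0.861*log2(0.861/0.533) = 0.3527

0.3527 bits


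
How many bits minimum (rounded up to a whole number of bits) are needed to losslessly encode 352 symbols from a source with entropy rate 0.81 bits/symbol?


Minimum bits >= n * H = 352 * 0.81 = 285.12, rounded up to a whole number of bits = 286

286 bits


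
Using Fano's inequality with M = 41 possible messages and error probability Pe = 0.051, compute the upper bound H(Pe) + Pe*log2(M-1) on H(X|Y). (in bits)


H(Pe) = -Pe*log2(Pe) - (1-Pe)*log2(1-Pe) = -0.051*log2(0.051) - 0.949*log2(0.949) = 0.218961 + 0.071668 = 0.2906. Pe*log2(M-1) = 0.051*log2(40) = 0.271418. Bound = H(Pe) + Pe*log2(M-1) = 0.218961 + 0.071668 + 0.271418 = 0.562

0.562 bits
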